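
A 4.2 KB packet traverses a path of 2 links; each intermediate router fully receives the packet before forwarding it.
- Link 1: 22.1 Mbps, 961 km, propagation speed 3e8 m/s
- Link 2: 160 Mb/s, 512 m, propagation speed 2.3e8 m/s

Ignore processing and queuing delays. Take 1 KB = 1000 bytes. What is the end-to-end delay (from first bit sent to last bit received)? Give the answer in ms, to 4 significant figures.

L = 33600 bits.
Transmission delays (L/R per hop): 1.52036, 0.21 ms; sum = 1.73036 ms.
Propagation delays (d/s per hop): 3.20333, 0.00222609 ms; sum = 3.20556 ms.
End-to-end = 4.936 ms.

4.936 ms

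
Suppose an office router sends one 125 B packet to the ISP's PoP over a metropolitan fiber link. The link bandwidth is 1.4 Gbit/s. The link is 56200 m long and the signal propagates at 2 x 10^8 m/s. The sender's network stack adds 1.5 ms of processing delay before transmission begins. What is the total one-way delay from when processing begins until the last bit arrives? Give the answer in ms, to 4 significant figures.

L = 125 × 8 = 1000 bits.
Transmission delay = L/R = 1000 / 1400000000 = 0.000714286 ms.
Propagation delay = d/s = 56200 m / 200000000 m/s = 0.281 ms.
Plus processing delay 1.5 ms = 1.5 ms.
Total = 1.782 ms.

1.782 ms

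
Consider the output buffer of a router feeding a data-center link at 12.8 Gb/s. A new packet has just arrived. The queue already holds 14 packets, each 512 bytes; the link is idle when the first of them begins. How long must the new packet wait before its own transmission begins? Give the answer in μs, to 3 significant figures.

Each queued packet: L/R = 4096/12800000000 = 0.32 μs.
14 queued → 4.48 μs.
Queuing delay = 4.48 μs.

4.48 μs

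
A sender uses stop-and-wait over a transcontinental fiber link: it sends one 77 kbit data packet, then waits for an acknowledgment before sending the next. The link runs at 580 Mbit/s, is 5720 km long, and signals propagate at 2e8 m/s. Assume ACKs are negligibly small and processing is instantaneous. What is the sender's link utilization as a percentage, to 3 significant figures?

0.232 %

t_tx = L/R = 77000/580000000 = 0.000132759 s.
t_prop = 5720000/200000000 = 0.0286 s; RTT = 0.0572 s.
Cycle = t_tx + RTT = 0.0573328 s.
Utilization = t_tx / cycle = 0.000132759/0.0573328 = 0.232 %.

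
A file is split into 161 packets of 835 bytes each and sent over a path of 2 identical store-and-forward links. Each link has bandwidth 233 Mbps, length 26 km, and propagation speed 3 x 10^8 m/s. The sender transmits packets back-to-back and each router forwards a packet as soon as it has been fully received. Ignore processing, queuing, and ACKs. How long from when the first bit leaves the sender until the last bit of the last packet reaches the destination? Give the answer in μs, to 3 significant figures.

Per-hop transmission t_tx = L/R = 6680/233000000 = 28.6695 μs.
Per-hop propagation t_prop = 26000/300000000 = 86.6667 μs.
Pipeline fill: first packet needs 2·t_tx to clear all hops; remaining 160 packets each add one t_tx.
Total = (2+161-1)·t_tx + 2·t_prop = 162·28.6695 + 2·86.6667 = 4820 μs.

4820 μs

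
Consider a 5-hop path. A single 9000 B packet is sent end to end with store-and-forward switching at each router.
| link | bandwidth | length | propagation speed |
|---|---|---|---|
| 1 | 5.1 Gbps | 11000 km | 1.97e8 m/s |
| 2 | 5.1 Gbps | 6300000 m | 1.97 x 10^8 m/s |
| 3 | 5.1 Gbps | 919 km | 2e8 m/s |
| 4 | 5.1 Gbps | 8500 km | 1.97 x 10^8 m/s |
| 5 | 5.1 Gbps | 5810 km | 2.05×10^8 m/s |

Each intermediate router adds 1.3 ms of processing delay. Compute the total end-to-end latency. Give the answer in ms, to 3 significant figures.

L = 9000 × 8 = 72000 bits.
Transmission delay per hop = L/R = 72000/5100000000 = 0.0141176 ms; 5 hops → 0.0705882 ms.
Propagation delays (d/s per hop): 55.8376, 31.9797, 4.595, 43.1472, 28.3415 ms; sum = 163.901 ms.
Processing at 4 router(s): 4 × 1.3 ms = 5.2 ms.
End-to-end = 169 ms.

169 ms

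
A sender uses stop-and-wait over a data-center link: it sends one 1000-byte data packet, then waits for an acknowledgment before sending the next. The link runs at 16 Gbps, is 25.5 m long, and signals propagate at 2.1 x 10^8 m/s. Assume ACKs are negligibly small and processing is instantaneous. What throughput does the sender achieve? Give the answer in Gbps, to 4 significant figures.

t_tx = L/R = 8000/16000000000 = 5e-07 s.
t_prop = 25.5/210000000 = 1.21429e-07 s; RTT = 2.42857e-07 s.
Cycle = t_tx + RTT = 7.42857e-07 s.
Throughput = L / cycle = 8000 / 7.42857e-07 = 10.77 Gbps.

10.77 Gbps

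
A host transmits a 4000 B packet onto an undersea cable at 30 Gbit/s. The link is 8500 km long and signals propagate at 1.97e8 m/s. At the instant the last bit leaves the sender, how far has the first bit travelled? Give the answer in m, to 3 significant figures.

t_tx = L/R = 32000/30000000000 = 1.06667e-06 s.
Distance = s × t_tx = 197000000 × 1.06667e-06 = 210 m.

210 m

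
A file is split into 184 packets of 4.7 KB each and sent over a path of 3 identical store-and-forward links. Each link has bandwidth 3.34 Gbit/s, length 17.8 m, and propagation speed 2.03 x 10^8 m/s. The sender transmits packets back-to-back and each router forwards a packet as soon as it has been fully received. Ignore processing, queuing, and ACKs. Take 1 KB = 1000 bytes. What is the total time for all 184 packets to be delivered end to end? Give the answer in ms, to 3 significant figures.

2.09 ms

Per-hop transmission t_tx = L/R = 37600/3340000000 = 0.0112575 ms.
Per-hop propagation t_prop = 17.8/2.03e+08 = 8.76847e-05 ms.
Pipeline fill: first packet needs 3·t_tx to clear all hops; remaining 183 packets each add one t_tx.
Total = (3+184-1)·t_tx + 3·t_prop = 186·0.0112575 + 3·8.76847e-05 = 2.09 ms.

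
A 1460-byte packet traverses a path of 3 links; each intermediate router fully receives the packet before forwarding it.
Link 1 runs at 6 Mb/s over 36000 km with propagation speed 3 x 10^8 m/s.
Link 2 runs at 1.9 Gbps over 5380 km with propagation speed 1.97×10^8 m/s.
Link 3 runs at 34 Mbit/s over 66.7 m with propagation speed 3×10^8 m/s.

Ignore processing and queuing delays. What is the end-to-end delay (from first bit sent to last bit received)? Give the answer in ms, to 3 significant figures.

150 ms

L = 1460 × 8 = 11680 bits.
Transmission delays (L/R per hop): 1.94667, 0.00614737, 0.343529 ms; sum = 2.29634 ms.
Propagation delays (d/s per hop): 120, 27.3096, 0.000222333 ms; sum = 147.31 ms.
End-to-end = 150 ms.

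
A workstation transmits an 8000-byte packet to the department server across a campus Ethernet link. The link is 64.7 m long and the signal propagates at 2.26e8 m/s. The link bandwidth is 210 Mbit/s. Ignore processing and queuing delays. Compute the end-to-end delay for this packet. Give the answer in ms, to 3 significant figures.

0.305 ms

L = 8000 × 8 = 64000 bits.
Transmission delay = L/R = 64000 / 210000000 = 0.304762 ms.
Propagation delay = d/s = 64.7 m / 2.26e+08 m/s = 0.000286283 ms.
Total = 0.305 ms.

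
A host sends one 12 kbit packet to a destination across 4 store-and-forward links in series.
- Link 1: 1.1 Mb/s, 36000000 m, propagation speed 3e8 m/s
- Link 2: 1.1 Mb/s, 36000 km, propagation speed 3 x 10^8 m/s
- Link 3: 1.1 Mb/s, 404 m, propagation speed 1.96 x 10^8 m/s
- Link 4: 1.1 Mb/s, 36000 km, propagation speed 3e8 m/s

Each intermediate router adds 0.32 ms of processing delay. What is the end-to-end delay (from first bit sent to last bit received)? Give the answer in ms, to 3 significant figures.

L = 12000 bits.
Transmission delay per hop = L/R = 12000/1100000 = 10.9091 ms; 4 hops → 43.6364 ms.
Propagation delays (d/s per hop): 120, 120, 0.00206122, 120 ms; sum = 360.002 ms.
Processing at 3 router(s): 3 × 0.32 ms = 0.96 ms.
End-to-end = 405 ms.

405 ms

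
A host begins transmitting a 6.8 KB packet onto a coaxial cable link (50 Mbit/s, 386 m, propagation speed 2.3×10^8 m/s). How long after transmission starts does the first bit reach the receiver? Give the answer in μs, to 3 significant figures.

First bit experiences only propagation delay: d/s = 386/2.3e+08 = 1.68 μs.

1.68 μs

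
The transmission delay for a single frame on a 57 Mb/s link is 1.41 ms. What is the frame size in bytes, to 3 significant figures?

10000 bytes

L = R × t_tx = 57000000 b/s × 0.00141 s = 80370 bits.
In bytes: 80370 / 8 = 10000 bytes.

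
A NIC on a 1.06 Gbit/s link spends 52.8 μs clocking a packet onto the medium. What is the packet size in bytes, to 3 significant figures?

L = R × t_tx = 1060000000 b/s × 5.28e-05 s = 55968 bits.
In bytes: 55968 / 8 = 7000 bytes.

7000 bytes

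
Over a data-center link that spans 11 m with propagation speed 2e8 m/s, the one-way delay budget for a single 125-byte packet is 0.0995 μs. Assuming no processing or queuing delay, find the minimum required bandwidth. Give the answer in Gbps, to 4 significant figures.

L = 1000 bits.
Propagation delay = 11 / 200000000 = 0.055 μs.
Transmission budget = 0.0995 − 0.055 = 0.0445 μs.
R ≥ L / t_tx = 1000 bits / 4.45e-08 s = 22.47 Gbps.

22.47 Gbps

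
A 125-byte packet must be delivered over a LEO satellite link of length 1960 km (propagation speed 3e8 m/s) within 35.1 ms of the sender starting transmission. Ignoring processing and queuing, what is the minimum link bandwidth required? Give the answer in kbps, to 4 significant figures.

35.01 kbps

L = 1000 bits.
Propagation delay = 1960000 / 300000000 = 6.53333 ms.
Transmission budget = 35.1 − 6.53333 = 28.5667 ms.
R ≥ L / t_tx = 1000 bits / 0.0285667 s = 35.01 kbps.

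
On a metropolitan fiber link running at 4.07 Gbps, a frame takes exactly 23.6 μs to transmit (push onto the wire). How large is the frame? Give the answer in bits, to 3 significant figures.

L = R × t_tx = 4.07e+09 b/s × 2.36e-05 s = 96052 bits.

96100 bits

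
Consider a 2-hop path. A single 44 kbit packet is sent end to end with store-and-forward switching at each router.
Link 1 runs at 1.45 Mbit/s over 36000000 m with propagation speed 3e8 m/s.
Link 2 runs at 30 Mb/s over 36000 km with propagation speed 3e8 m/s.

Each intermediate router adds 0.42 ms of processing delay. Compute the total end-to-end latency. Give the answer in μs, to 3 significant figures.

L = 44000 bits.
Transmission delays (L/R per hop): 30344.8, 1466.67 μs; sum = 31811.5 μs.
Propagation delays (d/s per hop): 120000, 120000 μs; sum = 240000 μs.
Processing at 1 router(s): 1 × 0.42 ms = 420 μs.
End-to-end = 272000 μs.

272000 μs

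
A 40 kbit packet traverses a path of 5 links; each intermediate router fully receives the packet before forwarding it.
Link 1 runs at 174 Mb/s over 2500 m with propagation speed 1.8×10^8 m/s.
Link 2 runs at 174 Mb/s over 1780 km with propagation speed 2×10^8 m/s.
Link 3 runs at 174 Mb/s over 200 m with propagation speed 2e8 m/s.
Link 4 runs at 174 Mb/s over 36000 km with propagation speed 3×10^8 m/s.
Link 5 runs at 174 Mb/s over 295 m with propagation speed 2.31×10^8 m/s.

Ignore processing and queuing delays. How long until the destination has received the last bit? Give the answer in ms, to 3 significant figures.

130 ms

L = 40000 bits.
Transmission delay per hop = L/R = 40000/174000000 = 0.229885 ms; 5 hops → 1.14943 ms.
Propagation delays (d/s per hop): 0.0138889, 8.9, 0.001, 120, 0.00127706 ms; sum = 128.916 ms.
End-to-end = 130 ms.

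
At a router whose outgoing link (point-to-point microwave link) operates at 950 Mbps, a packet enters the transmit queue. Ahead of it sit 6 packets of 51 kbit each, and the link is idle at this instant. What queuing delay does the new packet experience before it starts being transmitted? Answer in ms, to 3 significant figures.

0.322 ms

Each queued packet: L/R = 51000/950000000 = 0.0536842 ms.
6 queued → 0.322105 ms.
Queuing delay = 0.322 ms.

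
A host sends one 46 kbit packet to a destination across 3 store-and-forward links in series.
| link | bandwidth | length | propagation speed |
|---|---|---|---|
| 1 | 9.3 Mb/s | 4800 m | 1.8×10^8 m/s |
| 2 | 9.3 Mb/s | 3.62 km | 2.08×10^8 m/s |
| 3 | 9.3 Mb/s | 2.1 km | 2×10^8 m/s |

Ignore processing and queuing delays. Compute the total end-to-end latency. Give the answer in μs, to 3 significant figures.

L = 46000 bits.
Transmission delay per hop = L/R = 46000/9300000 = 4946.24 μs; 3 hops → 14838.7 μs.
Propagation delays (d/s per hop): 26.6667, 17.4038, 10.5 μs; sum = 54.5705 μs.
End-to-end = 14900 μs.

14900 μs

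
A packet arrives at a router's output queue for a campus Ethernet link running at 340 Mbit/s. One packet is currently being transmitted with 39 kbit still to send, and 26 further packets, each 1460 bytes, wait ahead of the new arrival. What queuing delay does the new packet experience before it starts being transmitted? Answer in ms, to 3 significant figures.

1.01 ms

Each queued packet: L/R = 11680/340000000 = 0.0343529 ms.
26 queued → 0.893176 ms.
Plus remaining 39000 bits of current packet: 0.114706 ms.
Queuing delay = 1.01 ms.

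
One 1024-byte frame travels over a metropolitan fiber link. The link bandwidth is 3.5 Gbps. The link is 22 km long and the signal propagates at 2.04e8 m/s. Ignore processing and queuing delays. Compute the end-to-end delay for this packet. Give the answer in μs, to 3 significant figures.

110 μs

L = 1024 × 8 = 8192 bits.
Transmission delay = L/R = 8192 / 3500000000 = 2.34057 μs.
Propagation delay = d/s = 22000 m / 204000000 m/s = 107.843 μs.
Total = 110 μs.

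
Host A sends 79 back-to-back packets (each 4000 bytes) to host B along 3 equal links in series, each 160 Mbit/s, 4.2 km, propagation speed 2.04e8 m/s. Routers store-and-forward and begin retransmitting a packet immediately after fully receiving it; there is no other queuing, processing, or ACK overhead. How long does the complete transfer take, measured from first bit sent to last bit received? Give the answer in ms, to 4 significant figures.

Per-hop transmission t_tx = L/R = 32000/160000000 = 0.2 ms.
Per-hop propagation t_prop = 4200/204000000 = 0.0205882 ms.
Pipeline fill: first packet needs 3·t_tx to clear all hops; remaining 78 packets each add one t_tx.
Total = (3+79-1)·t_tx + 3·t_prop = 81·0.2 + 3·0.0205882 = 16.26 ms.

16.26 ms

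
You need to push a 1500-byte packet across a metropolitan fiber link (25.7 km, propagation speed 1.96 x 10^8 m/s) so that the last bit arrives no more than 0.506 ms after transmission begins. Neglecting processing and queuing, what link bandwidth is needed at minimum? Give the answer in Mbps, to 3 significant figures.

L = 12000 bits.
Propagation delay = 25700 / 196000000 = 0.131122 ms.
Transmission budget = 0.506 − 0.131122 = 0.374878 ms.
R ≥ L / t_tx = 12000 bits / 0.000374878 s = 32.0 Mbps.

32.0 Mbps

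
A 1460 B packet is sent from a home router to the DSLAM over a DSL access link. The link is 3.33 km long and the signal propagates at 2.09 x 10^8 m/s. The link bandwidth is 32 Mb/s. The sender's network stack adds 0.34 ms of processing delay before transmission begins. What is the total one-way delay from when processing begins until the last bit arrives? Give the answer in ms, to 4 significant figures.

0.7209 ms

L = 1460 × 8 = 11680 bits.
Transmission delay = L/R = 11680 / 32000000 = 0.365 ms.
Propagation delay = d/s = 3330 m / 209000000 m/s = 0.015933 ms.
Plus processing delay 0.34 ms = 0.34 ms.
Total = 0.7209 ms.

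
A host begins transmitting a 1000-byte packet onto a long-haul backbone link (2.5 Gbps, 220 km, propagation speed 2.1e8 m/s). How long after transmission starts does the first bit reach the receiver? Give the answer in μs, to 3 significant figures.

1050 μs

First bit experiences only propagation delay: d/s = 220000/210000000 = 1050 μs.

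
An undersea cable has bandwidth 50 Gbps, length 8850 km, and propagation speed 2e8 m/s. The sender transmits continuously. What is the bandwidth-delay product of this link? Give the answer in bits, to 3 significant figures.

Propagation delay = 8850000 / 200000000 = 0.04425 s.
BDP = R × t_prop = 50000000000 × 0.04425 = 2212500000 bits.

2210000000 bits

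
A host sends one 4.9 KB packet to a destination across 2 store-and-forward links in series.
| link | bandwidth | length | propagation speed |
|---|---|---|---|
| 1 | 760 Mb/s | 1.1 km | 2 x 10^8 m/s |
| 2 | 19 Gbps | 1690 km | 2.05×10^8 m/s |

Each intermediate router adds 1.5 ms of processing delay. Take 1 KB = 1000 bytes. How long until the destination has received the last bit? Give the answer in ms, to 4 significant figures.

9.803 ms

L = 39200 bits.
Transmission delays (L/R per hop): 0.0515789, 0.00206316 ms; sum = 0.0536421 ms.
Propagation delays (d/s per hop): 0.0055, 8.2439 ms; sum = 8.2494 ms.
Processing at 1 router(s): 1 × 1.5 ms = 1.5 ms.
End-to-end = 9.803 ms.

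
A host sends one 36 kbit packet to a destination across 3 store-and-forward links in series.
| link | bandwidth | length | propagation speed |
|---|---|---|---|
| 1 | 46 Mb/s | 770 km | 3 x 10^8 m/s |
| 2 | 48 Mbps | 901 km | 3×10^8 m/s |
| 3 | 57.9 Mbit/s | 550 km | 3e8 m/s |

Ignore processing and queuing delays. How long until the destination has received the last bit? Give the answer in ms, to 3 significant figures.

L = 36000 bits.
Transmission delays (L/R per hop): 0.782609, 0.75, 0.621762 ms; sum = 2.15437 ms.
Propagation delays (d/s per hop): 2.56667, 3.00333, 1.83333 ms; sum = 7.40333 ms.
End-to-end = 9.56 ms.

9.56 ms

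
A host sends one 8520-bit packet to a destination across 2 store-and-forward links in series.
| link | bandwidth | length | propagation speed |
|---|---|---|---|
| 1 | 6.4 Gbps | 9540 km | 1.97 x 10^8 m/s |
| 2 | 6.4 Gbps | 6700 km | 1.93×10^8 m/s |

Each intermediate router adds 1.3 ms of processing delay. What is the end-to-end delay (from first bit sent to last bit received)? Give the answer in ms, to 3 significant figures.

Transmission delay per hop = L/R = 8520/6400000000 = 0.00133125 ms; 2 hops → 0.0026625 ms.
Propagation delays (d/s per hop): 48.4264, 34.715 ms; sum = 83.1414 ms.
Processing at 1 router(s): 1 × 1.3 ms = 1.3 ms.
End-to-end = 84.4 ms.

84.4 ms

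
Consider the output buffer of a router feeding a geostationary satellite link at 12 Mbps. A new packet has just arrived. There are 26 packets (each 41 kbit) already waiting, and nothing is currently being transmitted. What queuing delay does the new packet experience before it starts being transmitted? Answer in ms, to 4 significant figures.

88.83 ms

Each queued packet: L/R = 41000/12000000 = 3.41667 ms.
26 queued → 88.8333 ms.
Queuing delay = 88.83 ms.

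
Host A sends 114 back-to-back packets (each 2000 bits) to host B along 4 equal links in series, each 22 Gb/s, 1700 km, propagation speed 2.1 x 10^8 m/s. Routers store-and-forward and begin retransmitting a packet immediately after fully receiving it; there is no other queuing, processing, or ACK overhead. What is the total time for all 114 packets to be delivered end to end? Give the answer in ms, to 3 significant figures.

Per-hop transmission t_tx = L/R = 2000/22000000000 = 9.09091e-05 ms.
Per-hop propagation t_prop = 1700000/210000000 = 8.09524 ms.
Pipeline fill: first packet needs 4·t_tx to clear all hops; remaining 113 packets each add one t_tx.
Total = (4+114-1)·t_tx + 4·t_prop = 117·9.09091e-05 + 4·8.09524 = 32.4 ms.

32.4 ms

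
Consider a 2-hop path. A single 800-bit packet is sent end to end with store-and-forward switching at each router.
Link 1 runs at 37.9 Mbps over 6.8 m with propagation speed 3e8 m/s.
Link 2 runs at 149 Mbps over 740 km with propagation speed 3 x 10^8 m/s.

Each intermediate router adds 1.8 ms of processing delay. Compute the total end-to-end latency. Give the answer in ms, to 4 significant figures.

Transmission delays (L/R per hop): 0.0211082, 0.00536913 ms; sum = 0.0264773 ms.
Propagation delays (d/s per hop): 2.26667e-05, 2.46667 ms; sum = 2.46669 ms.
Processing at 1 router(s): 1 × 1.8 ms = 1.8 ms.
End-to-end = 4.293 ms.

4.293 ms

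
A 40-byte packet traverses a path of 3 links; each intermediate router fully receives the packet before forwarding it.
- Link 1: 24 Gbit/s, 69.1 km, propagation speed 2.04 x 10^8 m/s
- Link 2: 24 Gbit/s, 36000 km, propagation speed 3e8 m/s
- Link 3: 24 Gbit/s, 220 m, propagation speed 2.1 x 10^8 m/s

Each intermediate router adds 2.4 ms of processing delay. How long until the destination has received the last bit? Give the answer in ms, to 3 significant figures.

125 ms

L = 40 × 8 = 320 bits.
Transmission delay per hop = L/R = 320/24000000000 = 1.33333e-05 ms; 3 hops → 4e-05 ms.
Propagation delays (d/s per hop): 0.338725, 120, 0.00104762 ms; sum = 120.34 ms.
Processing at 2 router(s): 2 × 2.4 ms = 4.8 ms.
End-to-end = 125 ms.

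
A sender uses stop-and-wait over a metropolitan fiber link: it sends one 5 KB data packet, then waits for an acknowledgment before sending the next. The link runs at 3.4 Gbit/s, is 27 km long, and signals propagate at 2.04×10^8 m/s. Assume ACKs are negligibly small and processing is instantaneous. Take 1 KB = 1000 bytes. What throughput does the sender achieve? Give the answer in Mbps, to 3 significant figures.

145 Mbps

t_tx = L/R = 40000/3400000000 = 1.17647e-05 s.
t_prop = 27000/204000000 = 0.000132353 s; RTT = 0.000264706 s.
Cycle = t_tx + RTT = 0.000276471 s.
Throughput = L / cycle = 40000 / 0.000276471 = 145 Mbps.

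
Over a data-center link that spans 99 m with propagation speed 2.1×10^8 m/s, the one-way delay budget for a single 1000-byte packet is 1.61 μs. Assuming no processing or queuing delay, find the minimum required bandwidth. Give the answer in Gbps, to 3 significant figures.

L = 8000 bits.
Propagation delay = 99 / 210000000 = 0.471429 μs.
Transmission budget = 1.61 − 0.471429 = 1.13857 μs.
R ≥ L / t_tx = 8000 bits / 1.13857e-06 s = 7.03 Gbps.

7.03 Gbps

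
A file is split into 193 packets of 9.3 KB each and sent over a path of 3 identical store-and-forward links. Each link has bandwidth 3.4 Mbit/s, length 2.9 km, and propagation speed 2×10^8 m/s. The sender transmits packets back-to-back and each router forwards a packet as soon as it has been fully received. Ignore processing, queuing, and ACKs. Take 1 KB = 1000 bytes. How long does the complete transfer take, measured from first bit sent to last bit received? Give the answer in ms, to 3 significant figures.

4270 ms

Per-hop transmission t_tx = L/R = 74400/3400000 = 21.8824 ms.
Per-hop propagation t_prop = 2900/200000000 = 0.0145 ms.
Pipeline fill: first packet needs 3·t_tx to clear all hops; remaining 192 packets each add one t_tx.
Total = (3+193-1)·t_tx + 3·t_prop = 195·21.8824 + 3·0.0145 = 4270 ms.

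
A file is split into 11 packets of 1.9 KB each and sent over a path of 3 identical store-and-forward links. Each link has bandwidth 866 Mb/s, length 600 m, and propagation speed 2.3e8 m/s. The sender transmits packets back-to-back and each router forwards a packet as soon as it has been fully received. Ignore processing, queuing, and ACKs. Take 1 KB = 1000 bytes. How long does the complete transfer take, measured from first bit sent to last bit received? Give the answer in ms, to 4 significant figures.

Per-hop transmission t_tx = L/R = 15200/866000000 = 0.017552 ms.
Per-hop propagation t_prop = 600/2.3e+08 = 0.0026087 ms.
Pipeline fill: first packet needs 3·t_tx to clear all hops; remaining 10 packets each add one t_tx.
Total = (3+11-1)·t_tx + 3·t_prop = 13·0.017552 + 3·0.0026087 = 0.2360 ms.

0.2360 ms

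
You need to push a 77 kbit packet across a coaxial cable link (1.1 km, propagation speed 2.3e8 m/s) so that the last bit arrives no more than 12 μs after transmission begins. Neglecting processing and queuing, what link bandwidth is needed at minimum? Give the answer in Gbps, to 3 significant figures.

Propagation delay = 1100 / 2.3e+08 = 4.78261 μs.
Transmission budget = 12 − 4.78261 = 7.21739 μs.
R ≥ L / t_tx = 77000 bits / 7.21739e-06 s = 10.7 Gbps.

10.7 Gbps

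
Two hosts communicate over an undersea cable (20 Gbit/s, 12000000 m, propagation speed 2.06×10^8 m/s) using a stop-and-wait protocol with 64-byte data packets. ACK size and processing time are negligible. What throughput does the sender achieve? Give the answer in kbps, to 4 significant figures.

4.395 kbps

t_tx = L/R = 512/20000000000 = 2.56e-08 s.
t_prop = 12000000/206000000 = 0.0582524 s; RTT = 0.116505 s.
Cycle = t_tx + RTT = 0.116505 s.
Throughput = L / cycle = 512 / 0.116505 = 4.395 kbps.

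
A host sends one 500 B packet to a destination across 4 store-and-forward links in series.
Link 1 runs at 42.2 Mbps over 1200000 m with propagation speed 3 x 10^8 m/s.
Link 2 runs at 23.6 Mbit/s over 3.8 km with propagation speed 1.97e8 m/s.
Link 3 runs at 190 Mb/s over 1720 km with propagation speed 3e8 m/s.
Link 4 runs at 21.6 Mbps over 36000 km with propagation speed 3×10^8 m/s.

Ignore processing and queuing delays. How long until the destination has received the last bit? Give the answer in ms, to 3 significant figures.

L = 500 × 8 = 4000 bits.
Transmission delays (L/R per hop): 0.0947867, 0.169492, 0.0210526, 0.185185 ms; sum = 0.470516 ms.
Propagation delays (d/s per hop): 4, 0.0192893, 5.73333, 120 ms; sum = 129.753 ms.
End-to-end = 130 ms.

130 ms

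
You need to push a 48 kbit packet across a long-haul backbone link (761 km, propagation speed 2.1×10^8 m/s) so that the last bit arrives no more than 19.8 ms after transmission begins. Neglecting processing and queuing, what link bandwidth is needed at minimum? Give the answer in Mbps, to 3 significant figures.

Propagation delay = 761000 / 210000000 = 3.62381 ms.
Transmission budget = 19.8 − 3.62381 = 16.1762 ms.
R ≥ L / t_tx = 48000 bits / 0.0161762 s = 2.97 Mbps.

2.97 Mbps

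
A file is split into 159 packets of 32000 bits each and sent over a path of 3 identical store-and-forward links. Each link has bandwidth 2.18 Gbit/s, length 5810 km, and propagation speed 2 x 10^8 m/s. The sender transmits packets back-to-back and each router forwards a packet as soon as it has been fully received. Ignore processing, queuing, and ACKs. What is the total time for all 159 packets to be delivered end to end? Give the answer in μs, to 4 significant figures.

Per-hop transmission t_tx = L/R = 32000/2180000000 = 14.6789 μs.
Per-hop propagation t_prop = 5810000/200000000 = 29050 μs.
Pipeline fill: first packet needs 3·t_tx to clear all hops; remaining 158 packets each add one t_tx.
Total = (3+159-1)·t_tx + 3·t_prop = 161·14.6789 + 3·29050 = 89510 μs.

89510 μs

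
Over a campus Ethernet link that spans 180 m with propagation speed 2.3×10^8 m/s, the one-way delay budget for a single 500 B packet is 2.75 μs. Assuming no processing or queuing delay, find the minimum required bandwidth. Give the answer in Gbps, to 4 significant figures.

L = 4000 bits.
Propagation delay = 180 / 2.3e+08 = 0.782609 μs.
Transmission budget = 2.75 − 0.782609 = 1.96739 μs.
R ≥ L / t_tx = 4000 bits / 1.96739e-06 s = 2.033 Gbps.

2.033 Gbps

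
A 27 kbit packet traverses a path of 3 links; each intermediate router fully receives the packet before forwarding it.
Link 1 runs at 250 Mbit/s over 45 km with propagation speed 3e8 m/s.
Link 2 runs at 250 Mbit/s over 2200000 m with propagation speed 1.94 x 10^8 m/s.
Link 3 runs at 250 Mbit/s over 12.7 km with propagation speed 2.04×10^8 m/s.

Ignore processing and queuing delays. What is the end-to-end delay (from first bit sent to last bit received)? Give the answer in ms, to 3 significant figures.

L = 27000 bits.
Transmission delay per hop = L/R = 27000/250000000 = 0.108 ms; 3 hops → 0.324 ms.
Propagation delays (d/s per hop): 0.15, 11.3402, 0.0622549 ms; sum = 11.5525 ms.
End-to-end = 11.9 ms.

11.9 ms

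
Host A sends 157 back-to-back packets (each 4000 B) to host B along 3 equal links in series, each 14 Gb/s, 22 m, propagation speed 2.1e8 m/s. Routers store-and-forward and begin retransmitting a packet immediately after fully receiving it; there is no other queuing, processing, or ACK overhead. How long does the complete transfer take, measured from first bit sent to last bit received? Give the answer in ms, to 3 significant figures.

0.364 ms

Per-hop transmission t_tx = L/R = 32000/14000000000 = 0.00228571 ms.
Per-hop propagation t_prop = 22/210000000 = 0.000104762 ms.
Pipeline fill: first packet needs 3·t_tx to clear all hops; remaining 156 packets each add one t_tx.
Total = (3+157-1)·t_tx + 3·t_prop = 159·0.00228571 + 3·0.000104762 = 0.364 ms.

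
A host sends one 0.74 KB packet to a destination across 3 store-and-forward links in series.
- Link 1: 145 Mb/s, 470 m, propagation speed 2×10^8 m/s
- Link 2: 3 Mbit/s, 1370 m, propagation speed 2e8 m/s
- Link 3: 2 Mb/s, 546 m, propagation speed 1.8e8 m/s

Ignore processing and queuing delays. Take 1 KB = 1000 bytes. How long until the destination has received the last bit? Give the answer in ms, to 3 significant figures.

L = 5920 bits.
Transmission delays (L/R per hop): 0.0408276, 1.97333, 2.96 ms; sum = 4.97416 ms.
Propagation delays (d/s per hop): 0.00235, 0.00685, 0.00303333 ms; sum = 0.0122333 ms.
End-to-end = 4.99 ms.

4.99 ms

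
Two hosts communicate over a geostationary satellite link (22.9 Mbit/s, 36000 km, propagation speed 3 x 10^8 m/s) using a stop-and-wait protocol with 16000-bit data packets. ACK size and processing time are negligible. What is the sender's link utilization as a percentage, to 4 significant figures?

0.2903 %

t_tx = L/R = 16000/22900000 = 0.00069869 s.
t_prop = 36000000/300000000 = 0.12 s; RTT = 0.24 s.
Cycle = t_tx + RTT = 0.240699 s.
Utilization = t_tx / cycle = 0.00069869/0.240699 = 0.2903 %.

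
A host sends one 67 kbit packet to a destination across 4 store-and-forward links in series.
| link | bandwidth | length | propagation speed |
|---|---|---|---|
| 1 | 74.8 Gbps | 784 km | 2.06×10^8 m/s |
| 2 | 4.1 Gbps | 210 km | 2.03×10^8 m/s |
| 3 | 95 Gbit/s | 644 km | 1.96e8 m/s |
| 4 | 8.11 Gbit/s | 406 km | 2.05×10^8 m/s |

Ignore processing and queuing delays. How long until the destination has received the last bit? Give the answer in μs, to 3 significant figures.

L = 67000 bits.
Transmission delays (L/R per hop): 0.895722, 16.3415, 0.705263, 8.26141 μs; sum = 26.2039 μs.
Propagation delays (d/s per hop): 3805.83, 1034.48, 3285.71, 1980.49 μs; sum = 10106.5 μs.
End-to-end = 10100 μs.

10100 μs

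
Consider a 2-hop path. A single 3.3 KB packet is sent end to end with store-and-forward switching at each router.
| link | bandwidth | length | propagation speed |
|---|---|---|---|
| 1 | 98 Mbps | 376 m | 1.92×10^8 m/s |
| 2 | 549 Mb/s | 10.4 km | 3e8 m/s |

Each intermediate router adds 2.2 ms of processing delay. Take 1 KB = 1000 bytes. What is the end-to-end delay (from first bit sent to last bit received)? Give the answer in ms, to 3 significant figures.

L = 26400 bits.
Transmission delays (L/R per hop): 0.269388, 0.0480874 ms; sum = 0.317475 ms.
Propagation delays (d/s per hop): 0.00195833, 0.0346667 ms; sum = 0.036625 ms.
Processing at 1 router(s): 1 × 2.2 ms = 2.2 ms.
End-to-end = 2.55 ms.

2.55 ms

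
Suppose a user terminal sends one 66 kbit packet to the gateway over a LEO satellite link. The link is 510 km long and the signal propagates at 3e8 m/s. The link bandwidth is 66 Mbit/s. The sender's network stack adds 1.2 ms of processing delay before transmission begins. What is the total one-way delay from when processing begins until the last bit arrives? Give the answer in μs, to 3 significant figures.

3900 μs

L = 66000 bits.
Transmission delay = L/R = 66000 / 66000000 = 1000 μs.
Propagation delay = d/s = 510000 m / 300000000 m/s = 1700 μs.
Plus processing delay 1.2 ms = 1200 μs.
Total = 3900 μs.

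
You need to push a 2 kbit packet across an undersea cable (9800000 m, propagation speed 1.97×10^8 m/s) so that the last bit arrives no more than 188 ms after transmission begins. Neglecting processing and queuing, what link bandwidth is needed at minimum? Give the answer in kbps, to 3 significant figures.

14.5 kbps

Propagation delay = 9800000 / 197000000 = 49.7462 ms.
Transmission budget = 188 − 49.7462 = 138.254 ms.
R ≥ L / t_tx = 2000 bits / 0.138254 s = 14.5 kbps.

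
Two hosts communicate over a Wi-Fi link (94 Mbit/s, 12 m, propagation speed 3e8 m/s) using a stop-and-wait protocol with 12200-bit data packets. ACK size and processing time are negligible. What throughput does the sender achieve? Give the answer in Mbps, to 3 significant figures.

t_tx = L/R = 12200/94000000 = 0.000129787 s.
t_prop = 12/300000000 = 4e-08 s; RTT = 8e-08 s.
Cycle = t_tx + RTT = 0.000129867 s.
Throughput = L / cycle = 12200 / 0.000129867 = 93.9 Mbps.

93.9 Mbps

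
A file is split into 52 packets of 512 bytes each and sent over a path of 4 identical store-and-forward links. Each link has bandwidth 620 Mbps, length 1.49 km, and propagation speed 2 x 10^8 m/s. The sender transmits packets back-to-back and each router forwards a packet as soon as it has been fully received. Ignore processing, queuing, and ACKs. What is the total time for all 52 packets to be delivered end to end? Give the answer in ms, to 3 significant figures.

Per-hop transmission t_tx = L/R = 4096/620000000 = 0.00660645 ms.
Per-hop propagation t_prop = 1490/200000000 = 0.00745 ms.
Pipeline fill: first packet needs 4·t_tx to clear all hops; remaining 51 packets each add one t_tx.
Total = (4+52-1)·t_tx + 4·t_prop = 55·0.00660645 + 4·0.00745 = 0.393 ms.

0.393 ms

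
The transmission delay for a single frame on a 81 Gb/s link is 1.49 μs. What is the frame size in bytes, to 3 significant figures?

L = R × t_tx = 81000000000 b/s × 1.49e-06 s = 120690 bits.
In bytes: 120690 / 8 = 15100 bytes.

15100 bytes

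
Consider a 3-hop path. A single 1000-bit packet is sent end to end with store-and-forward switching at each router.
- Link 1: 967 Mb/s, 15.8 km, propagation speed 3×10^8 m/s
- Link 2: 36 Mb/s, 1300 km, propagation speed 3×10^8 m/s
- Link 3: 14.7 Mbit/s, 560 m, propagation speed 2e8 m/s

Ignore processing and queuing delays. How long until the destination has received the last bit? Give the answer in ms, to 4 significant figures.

4.486 ms

Transmission delays (L/R per hop): 0.00103413, 0.0277778, 0.0680272 ms; sum = 0.0968391 ms.
Propagation delays (d/s per hop): 0.0526667, 4.33333, 0.0028 ms; sum = 4.3888 ms.
End-to-end = 4.486 ms.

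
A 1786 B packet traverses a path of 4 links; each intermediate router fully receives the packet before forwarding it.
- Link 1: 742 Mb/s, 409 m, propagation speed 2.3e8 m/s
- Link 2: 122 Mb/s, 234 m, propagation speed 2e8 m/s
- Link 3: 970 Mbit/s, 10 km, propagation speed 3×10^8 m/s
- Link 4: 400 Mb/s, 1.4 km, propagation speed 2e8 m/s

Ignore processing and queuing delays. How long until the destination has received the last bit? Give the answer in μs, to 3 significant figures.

230 μs

L = 1786 × 8 = 14288 bits.
Transmission delays (L/R per hop): 19.2561, 117.115, 14.7299, 35.72 μs; sum = 186.821 μs.
Propagation delays (d/s per hop): 1.77826, 1.17, 33.3333, 7 μs; sum = 43.2816 μs.
End-to-end = 230 μs.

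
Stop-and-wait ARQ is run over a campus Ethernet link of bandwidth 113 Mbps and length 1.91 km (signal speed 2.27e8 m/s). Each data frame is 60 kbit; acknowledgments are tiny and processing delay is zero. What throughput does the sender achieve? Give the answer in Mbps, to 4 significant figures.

109.5 Mbps

t_tx = L/R = 60000/113000000 = 0.000530973 s.
t_prop = 1910/227000000 = 8.4141e-06 s; RTT = 1.68282e-05 s.
Cycle = t_tx + RTT = 0.000547802 s.
Throughput = L / cycle = 60000 / 0.000547802 = 109.5 Mbps.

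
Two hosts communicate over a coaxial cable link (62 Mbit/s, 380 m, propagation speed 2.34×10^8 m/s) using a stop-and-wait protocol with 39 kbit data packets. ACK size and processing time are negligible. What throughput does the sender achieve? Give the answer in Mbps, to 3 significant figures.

t_tx = L/R = 39000/62000000 = 0.000629032 s.
t_prop = 380/234000000 = 1.62393e-06 s; RTT = 3.24786e-06 s.
Cycle = t_tx + RTT = 0.00063228 s.
Throughput = L / cycle = 39000 / 0.00063228 = 61.7 Mbps.

61.7 Mbps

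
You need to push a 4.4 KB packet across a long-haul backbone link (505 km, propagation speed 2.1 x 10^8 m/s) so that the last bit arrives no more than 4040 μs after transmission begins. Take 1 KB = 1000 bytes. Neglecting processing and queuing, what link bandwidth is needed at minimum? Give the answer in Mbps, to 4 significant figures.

L = 35200 bits.
Propagation delay = 505000 / 210000000 = 2404.76 μs.
Transmission budget = 4040 − 2404.76 = 1635.24 μs.
R ≥ L / t_tx = 35200 bits / 0.00163524 s = 21.53 Mbps.

21.53 Mbps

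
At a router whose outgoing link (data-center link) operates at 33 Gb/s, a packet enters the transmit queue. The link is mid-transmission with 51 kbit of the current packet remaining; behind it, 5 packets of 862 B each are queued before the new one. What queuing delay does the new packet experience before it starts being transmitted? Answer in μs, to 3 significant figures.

Each queued packet: L/R = 6896/33000000000 = 0.20897 μs.
5 queued → 1.04485 μs.
Plus remaining 51000 bits of current packet: 1.54545 μs.
Queuing delay = 2.59 μs.

2.59 μs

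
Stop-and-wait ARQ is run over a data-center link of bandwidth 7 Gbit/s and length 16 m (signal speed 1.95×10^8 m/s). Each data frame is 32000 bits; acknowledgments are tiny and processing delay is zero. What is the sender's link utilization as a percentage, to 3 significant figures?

t_tx = L/R = 32000/7000000000 = 4.57143e-06 s.
t_prop = 16/195000000 = 8.20513e-08 s; RTT = 1.64103e-07 s.
Cycle = t_tx + RTT = 4.73553e-06 s.
Utilization = t_tx / cycle = 4.57143e-06/4.73553e-06 = 96.5 %.

96.5 %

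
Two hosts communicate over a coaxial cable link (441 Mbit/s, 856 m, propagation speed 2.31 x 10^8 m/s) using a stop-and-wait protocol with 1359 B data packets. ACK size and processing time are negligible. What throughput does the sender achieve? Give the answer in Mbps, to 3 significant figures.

t_tx = L/R = 10872/441000000 = 2.46531e-05 s.
t_prop = 856/231000000 = 3.70563e-06 s; RTT = 7.41126e-06 s.
Cycle = t_tx + RTT = 3.20643e-05 s.
Throughput = L / cycle = 10872 / 3.20643e-05 = 339 Mbps.

339 Mbps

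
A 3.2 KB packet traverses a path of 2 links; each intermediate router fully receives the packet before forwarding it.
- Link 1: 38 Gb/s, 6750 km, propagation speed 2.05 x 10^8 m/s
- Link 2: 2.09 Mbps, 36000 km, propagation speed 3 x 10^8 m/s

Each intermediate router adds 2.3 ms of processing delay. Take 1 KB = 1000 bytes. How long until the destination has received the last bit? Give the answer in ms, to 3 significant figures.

L = 25600 bits.
Transmission delays (L/R per hop): 0.000673684, 12.2488 ms; sum = 12.2495 ms.
Propagation delays (d/s per hop): 32.9268, 120 ms; sum = 152.927 ms.
Processing at 1 router(s): 1 × 2.3 ms = 2.3 ms.
End-to-end = 167 ms.

167 ms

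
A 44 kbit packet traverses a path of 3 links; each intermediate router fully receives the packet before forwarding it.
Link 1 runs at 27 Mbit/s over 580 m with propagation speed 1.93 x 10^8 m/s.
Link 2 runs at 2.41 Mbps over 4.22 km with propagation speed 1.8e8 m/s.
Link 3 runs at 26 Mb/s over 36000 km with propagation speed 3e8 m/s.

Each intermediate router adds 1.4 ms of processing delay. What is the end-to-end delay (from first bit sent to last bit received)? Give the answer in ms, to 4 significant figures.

L = 44000 bits.
Transmission delays (L/R per hop): 1.62963, 18.2573, 1.69231 ms; sum = 21.5792 ms.
Propagation delays (d/s per hop): 0.00300518, 0.0234444, 120 ms; sum = 120.026 ms.
Processing at 2 router(s): 2 × 1.4 ms = 2.8 ms.
End-to-end = 144.4 ms.

144.4 ms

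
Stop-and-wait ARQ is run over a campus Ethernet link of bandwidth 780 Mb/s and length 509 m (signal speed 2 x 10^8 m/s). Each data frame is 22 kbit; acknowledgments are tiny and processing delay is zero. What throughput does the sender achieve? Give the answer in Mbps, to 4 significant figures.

660.8 Mbps

t_tx = L/R = 22000/780000000 = 2.82051e-05 s.
t_prop = 509/200000000 = 2.545e-06 s; RTT = 5.09e-06 s.
Cycle = t_tx + RTT = 3.32951e-05 s.
Throughput = L / cycle = 22000 / 3.32951e-05 = 660.8 Mbps.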